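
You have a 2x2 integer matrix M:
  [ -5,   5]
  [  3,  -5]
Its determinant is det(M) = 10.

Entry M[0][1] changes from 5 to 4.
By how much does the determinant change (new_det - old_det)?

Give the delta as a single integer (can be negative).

Answer: 3

Derivation:
Cofactor C_01 = -3
Entry delta = 4 - 5 = -1
Det delta = entry_delta * cofactor = -1 * -3 = 3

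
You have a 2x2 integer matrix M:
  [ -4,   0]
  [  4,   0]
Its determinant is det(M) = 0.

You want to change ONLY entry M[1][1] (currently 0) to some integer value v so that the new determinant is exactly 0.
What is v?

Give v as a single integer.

Answer: 0

Derivation:
det is linear in entry M[1][1]: det = old_det + (v - 0) * C_11
Cofactor C_11 = -4
Want det = 0: 0 + (v - 0) * -4 = 0
  (v - 0) = 0 / -4 = 0
  v = 0 + (0) = 0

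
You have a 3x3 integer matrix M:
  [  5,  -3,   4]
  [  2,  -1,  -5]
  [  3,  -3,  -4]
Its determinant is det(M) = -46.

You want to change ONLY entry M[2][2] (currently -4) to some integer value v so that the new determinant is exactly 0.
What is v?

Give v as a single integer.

det is linear in entry M[2][2]: det = old_det + (v - -4) * C_22
Cofactor C_22 = 1
Want det = 0: -46 + (v - -4) * 1 = 0
  (v - -4) = 46 / 1 = 46
  v = -4 + (46) = 42

Answer: 42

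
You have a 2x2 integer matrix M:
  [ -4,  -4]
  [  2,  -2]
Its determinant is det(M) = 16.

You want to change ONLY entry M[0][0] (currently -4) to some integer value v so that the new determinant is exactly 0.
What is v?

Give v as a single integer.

Answer: 4

Derivation:
det is linear in entry M[0][0]: det = old_det + (v - -4) * C_00
Cofactor C_00 = -2
Want det = 0: 16 + (v - -4) * -2 = 0
  (v - -4) = -16 / -2 = 8
  v = -4 + (8) = 4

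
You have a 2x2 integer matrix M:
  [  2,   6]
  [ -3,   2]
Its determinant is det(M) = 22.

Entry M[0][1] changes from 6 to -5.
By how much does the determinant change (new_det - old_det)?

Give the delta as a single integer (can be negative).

Cofactor C_01 = 3
Entry delta = -5 - 6 = -11
Det delta = entry_delta * cofactor = -11 * 3 = -33

Answer: -33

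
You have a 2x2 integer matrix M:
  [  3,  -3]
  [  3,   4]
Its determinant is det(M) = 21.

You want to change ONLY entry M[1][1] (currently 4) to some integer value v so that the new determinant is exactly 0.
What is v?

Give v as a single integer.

det is linear in entry M[1][1]: det = old_det + (v - 4) * C_11
Cofactor C_11 = 3
Want det = 0: 21 + (v - 4) * 3 = 0
  (v - 4) = -21 / 3 = -7
  v = 4 + (-7) = -3

Answer: -3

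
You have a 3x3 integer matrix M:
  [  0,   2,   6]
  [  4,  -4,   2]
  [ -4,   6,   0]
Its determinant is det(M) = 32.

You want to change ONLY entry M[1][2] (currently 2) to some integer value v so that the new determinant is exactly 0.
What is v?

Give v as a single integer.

Answer: 6

Derivation:
det is linear in entry M[1][2]: det = old_det + (v - 2) * C_12
Cofactor C_12 = -8
Want det = 0: 32 + (v - 2) * -8 = 0
  (v - 2) = -32 / -8 = 4
  v = 2 + (4) = 6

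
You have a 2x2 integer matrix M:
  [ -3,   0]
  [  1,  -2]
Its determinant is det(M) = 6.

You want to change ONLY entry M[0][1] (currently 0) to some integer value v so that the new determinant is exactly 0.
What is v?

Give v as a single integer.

det is linear in entry M[0][1]: det = old_det + (v - 0) * C_01
Cofactor C_01 = -1
Want det = 0: 6 + (v - 0) * -1 = 0
  (v - 0) = -6 / -1 = 6
  v = 0 + (6) = 6

Answer: 6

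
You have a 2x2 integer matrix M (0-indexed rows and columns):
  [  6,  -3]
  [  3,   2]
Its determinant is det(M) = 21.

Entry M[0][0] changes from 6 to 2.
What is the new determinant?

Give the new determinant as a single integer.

det is linear in row 0: changing M[0][0] by delta changes det by delta * cofactor(0,0).
Cofactor C_00 = (-1)^(0+0) * minor(0,0) = 2
Entry delta = 2 - 6 = -4
Det delta = -4 * 2 = -8
New det = 21 + -8 = 13

Answer: 13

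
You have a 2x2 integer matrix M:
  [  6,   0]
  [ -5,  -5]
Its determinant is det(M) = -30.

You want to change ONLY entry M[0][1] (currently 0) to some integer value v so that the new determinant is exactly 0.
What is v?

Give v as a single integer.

Answer: 6

Derivation:
det is linear in entry M[0][1]: det = old_det + (v - 0) * C_01
Cofactor C_01 = 5
Want det = 0: -30 + (v - 0) * 5 = 0
  (v - 0) = 30 / 5 = 6
  v = 0 + (6) = 6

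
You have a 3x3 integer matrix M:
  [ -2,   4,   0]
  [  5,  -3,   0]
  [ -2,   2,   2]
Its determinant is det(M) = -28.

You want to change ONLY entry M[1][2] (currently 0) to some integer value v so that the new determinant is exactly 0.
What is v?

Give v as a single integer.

Answer: -7

Derivation:
det is linear in entry M[1][2]: det = old_det + (v - 0) * C_12
Cofactor C_12 = -4
Want det = 0: -28 + (v - 0) * -4 = 0
  (v - 0) = 28 / -4 = -7
  v = 0 + (-7) = -7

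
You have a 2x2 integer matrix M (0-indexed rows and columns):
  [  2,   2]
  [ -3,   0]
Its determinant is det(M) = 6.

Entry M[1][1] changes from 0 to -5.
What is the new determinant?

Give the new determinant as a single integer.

Answer: -4

Derivation:
det is linear in row 1: changing M[1][1] by delta changes det by delta * cofactor(1,1).
Cofactor C_11 = (-1)^(1+1) * minor(1,1) = 2
Entry delta = -5 - 0 = -5
Det delta = -5 * 2 = -10
New det = 6 + -10 = -4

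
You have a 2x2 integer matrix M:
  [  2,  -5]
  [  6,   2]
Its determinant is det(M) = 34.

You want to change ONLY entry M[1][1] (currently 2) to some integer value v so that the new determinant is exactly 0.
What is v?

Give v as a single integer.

det is linear in entry M[1][1]: det = old_det + (v - 2) * C_11
Cofactor C_11 = 2
Want det = 0: 34 + (v - 2) * 2 = 0
  (v - 2) = -34 / 2 = -17
  v = 2 + (-17) = -15

Answer: -15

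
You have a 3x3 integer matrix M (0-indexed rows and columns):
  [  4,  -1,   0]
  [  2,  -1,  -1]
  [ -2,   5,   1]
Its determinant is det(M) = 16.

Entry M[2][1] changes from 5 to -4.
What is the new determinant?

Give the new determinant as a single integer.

Answer: -20

Derivation:
det is linear in row 2: changing M[2][1] by delta changes det by delta * cofactor(2,1).
Cofactor C_21 = (-1)^(2+1) * minor(2,1) = 4
Entry delta = -4 - 5 = -9
Det delta = -9 * 4 = -36
New det = 16 + -36 = -20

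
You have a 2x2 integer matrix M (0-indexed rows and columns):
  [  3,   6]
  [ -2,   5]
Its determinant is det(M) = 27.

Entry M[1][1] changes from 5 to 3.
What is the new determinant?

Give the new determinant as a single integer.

Answer: 21

Derivation:
det is linear in row 1: changing M[1][1] by delta changes det by delta * cofactor(1,1).
Cofactor C_11 = (-1)^(1+1) * minor(1,1) = 3
Entry delta = 3 - 5 = -2
Det delta = -2 * 3 = -6
New det = 27 + -6 = 21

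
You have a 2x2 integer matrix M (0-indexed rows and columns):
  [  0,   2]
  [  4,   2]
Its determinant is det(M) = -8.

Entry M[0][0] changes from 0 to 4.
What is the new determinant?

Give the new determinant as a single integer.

det is linear in row 0: changing M[0][0] by delta changes det by delta * cofactor(0,0).
Cofactor C_00 = (-1)^(0+0) * minor(0,0) = 2
Entry delta = 4 - 0 = 4
Det delta = 4 * 2 = 8
New det = -8 + 8 = 0

Answer: 0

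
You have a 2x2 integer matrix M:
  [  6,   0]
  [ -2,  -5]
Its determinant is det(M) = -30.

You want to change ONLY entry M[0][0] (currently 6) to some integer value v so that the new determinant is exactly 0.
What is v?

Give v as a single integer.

det is linear in entry M[0][0]: det = old_det + (v - 6) * C_00
Cofactor C_00 = -5
Want det = 0: -30 + (v - 6) * -5 = 0
  (v - 6) = 30 / -5 = -6
  v = 6 + (-6) = 0

Answer: 0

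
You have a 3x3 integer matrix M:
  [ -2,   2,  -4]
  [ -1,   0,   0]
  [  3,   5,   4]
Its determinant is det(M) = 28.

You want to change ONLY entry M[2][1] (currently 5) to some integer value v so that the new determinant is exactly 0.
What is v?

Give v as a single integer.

det is linear in entry M[2][1]: det = old_det + (v - 5) * C_21
Cofactor C_21 = 4
Want det = 0: 28 + (v - 5) * 4 = 0
  (v - 5) = -28 / 4 = -7
  v = 5 + (-7) = -2

Answer: -2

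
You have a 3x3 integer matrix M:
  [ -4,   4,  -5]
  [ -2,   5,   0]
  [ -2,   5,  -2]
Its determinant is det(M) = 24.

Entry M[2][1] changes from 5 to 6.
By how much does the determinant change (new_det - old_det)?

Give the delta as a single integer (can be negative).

Cofactor C_21 = 10
Entry delta = 6 - 5 = 1
Det delta = entry_delta * cofactor = 1 * 10 = 10

Answer: 10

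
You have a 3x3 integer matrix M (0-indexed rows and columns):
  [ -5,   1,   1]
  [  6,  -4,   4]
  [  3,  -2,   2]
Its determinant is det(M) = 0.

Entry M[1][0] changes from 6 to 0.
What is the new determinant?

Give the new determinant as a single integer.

Answer: 24

Derivation:
det is linear in row 1: changing M[1][0] by delta changes det by delta * cofactor(1,0).
Cofactor C_10 = (-1)^(1+0) * minor(1,0) = -4
Entry delta = 0 - 6 = -6
Det delta = -6 * -4 = 24
New det = 0 + 24 = 24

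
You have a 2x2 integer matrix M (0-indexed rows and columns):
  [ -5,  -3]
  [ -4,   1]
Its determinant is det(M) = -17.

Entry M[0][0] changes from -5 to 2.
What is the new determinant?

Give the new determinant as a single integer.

det is linear in row 0: changing M[0][0] by delta changes det by delta * cofactor(0,0).
Cofactor C_00 = (-1)^(0+0) * minor(0,0) = 1
Entry delta = 2 - -5 = 7
Det delta = 7 * 1 = 7
New det = -17 + 7 = -10

Answer: -10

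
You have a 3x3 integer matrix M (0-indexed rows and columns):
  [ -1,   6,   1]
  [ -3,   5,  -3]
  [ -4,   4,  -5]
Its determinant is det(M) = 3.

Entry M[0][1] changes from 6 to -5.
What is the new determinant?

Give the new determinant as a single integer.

det is linear in row 0: changing M[0][1] by delta changes det by delta * cofactor(0,1).
Cofactor C_01 = (-1)^(0+1) * minor(0,1) = -3
Entry delta = -5 - 6 = -11
Det delta = -11 * -3 = 33
New det = 3 + 33 = 36

Answer: 36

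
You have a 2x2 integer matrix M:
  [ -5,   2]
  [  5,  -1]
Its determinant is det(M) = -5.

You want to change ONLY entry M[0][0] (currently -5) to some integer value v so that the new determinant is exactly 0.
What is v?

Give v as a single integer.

Answer: -10

Derivation:
det is linear in entry M[0][0]: det = old_det + (v - -5) * C_00
Cofactor C_00 = -1
Want det = 0: -5 + (v - -5) * -1 = 0
  (v - -5) = 5 / -1 = -5
  v = -5 + (-5) = -10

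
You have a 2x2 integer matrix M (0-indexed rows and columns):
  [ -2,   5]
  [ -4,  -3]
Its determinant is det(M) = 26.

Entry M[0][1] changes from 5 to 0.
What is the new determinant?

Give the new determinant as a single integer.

det is linear in row 0: changing M[0][1] by delta changes det by delta * cofactor(0,1).
Cofactor C_01 = (-1)^(0+1) * minor(0,1) = 4
Entry delta = 0 - 5 = -5
Det delta = -5 * 4 = -20
New det = 26 + -20 = 6

Answer: 6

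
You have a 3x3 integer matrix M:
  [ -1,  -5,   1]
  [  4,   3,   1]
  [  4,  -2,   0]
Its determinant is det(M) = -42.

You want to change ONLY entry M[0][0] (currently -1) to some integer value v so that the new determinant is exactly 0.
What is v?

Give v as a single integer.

Answer: 20

Derivation:
det is linear in entry M[0][0]: det = old_det + (v - -1) * C_00
Cofactor C_00 = 2
Want det = 0: -42 + (v - -1) * 2 = 0
  (v - -1) = 42 / 2 = 21
  v = -1 + (21) = 20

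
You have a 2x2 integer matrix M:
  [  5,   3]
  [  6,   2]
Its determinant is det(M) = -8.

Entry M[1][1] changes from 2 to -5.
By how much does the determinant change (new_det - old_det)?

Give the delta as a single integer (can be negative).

Cofactor C_11 = 5
Entry delta = -5 - 2 = -7
Det delta = entry_delta * cofactor = -7 * 5 = -35

Answer: -35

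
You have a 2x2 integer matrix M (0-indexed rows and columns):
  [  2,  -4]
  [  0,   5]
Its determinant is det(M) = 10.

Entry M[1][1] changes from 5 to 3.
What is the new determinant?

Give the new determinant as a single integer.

Answer: 6

Derivation:
det is linear in row 1: changing M[1][1] by delta changes det by delta * cofactor(1,1).
Cofactor C_11 = (-1)^(1+1) * minor(1,1) = 2
Entry delta = 3 - 5 = -2
Det delta = -2 * 2 = -4
New det = 10 + -4 = 6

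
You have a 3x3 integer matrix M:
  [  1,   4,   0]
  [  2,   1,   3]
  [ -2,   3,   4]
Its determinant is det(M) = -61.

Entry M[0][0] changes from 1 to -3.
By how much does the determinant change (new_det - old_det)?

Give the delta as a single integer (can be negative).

Answer: 20

Derivation:
Cofactor C_00 = -5
Entry delta = -3 - 1 = -4
Det delta = entry_delta * cofactor = -4 * -5 = 20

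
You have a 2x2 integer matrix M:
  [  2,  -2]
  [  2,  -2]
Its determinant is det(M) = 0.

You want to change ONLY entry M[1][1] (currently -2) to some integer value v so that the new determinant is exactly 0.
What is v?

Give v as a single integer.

det is linear in entry M[1][1]: det = old_det + (v - -2) * C_11
Cofactor C_11 = 2
Want det = 0: 0 + (v - -2) * 2 = 0
  (v - -2) = 0 / 2 = 0
  v = -2 + (0) = -2

Answer: -2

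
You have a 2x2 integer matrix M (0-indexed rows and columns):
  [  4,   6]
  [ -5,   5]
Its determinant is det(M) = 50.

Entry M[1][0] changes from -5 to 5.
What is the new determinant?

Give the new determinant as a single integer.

Answer: -10

Derivation:
det is linear in row 1: changing M[1][0] by delta changes det by delta * cofactor(1,0).
Cofactor C_10 = (-1)^(1+0) * minor(1,0) = -6
Entry delta = 5 - -5 = 10
Det delta = 10 * -6 = -60
New det = 50 + -60 = -10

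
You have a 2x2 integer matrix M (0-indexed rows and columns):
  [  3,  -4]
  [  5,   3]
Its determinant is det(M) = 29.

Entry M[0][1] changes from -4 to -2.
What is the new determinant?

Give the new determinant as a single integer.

det is linear in row 0: changing M[0][1] by delta changes det by delta * cofactor(0,1).
Cofactor C_01 = (-1)^(0+1) * minor(0,1) = -5
Entry delta = -2 - -4 = 2
Det delta = 2 * -5 = -10
New det = 29 + -10 = 19

Answer: 19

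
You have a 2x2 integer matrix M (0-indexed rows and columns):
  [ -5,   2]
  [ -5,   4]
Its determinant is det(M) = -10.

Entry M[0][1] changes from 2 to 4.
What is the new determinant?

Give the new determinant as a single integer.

det is linear in row 0: changing M[0][1] by delta changes det by delta * cofactor(0,1).
Cofactor C_01 = (-1)^(0+1) * minor(0,1) = 5
Entry delta = 4 - 2 = 2
Det delta = 2 * 5 = 10
New det = -10 + 10 = 0

Answer: 0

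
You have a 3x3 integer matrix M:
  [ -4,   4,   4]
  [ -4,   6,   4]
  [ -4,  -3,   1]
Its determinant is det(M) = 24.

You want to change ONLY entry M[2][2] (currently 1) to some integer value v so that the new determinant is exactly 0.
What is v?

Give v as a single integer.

Answer: 4

Derivation:
det is linear in entry M[2][2]: det = old_det + (v - 1) * C_22
Cofactor C_22 = -8
Want det = 0: 24 + (v - 1) * -8 = 0
  (v - 1) = -24 / -8 = 3
  v = 1 + (3) = 4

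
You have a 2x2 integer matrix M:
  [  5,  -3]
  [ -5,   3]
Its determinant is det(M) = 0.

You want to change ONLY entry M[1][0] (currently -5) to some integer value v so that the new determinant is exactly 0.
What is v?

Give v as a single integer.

det is linear in entry M[1][0]: det = old_det + (v - -5) * C_10
Cofactor C_10 = 3
Want det = 0: 0 + (v - -5) * 3 = 0
  (v - -5) = 0 / 3 = 0
  v = -5 + (0) = -5

Answer: -5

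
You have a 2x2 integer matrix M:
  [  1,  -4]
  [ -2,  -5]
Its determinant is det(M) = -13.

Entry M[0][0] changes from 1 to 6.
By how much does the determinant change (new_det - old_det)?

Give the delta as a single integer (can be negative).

Answer: -25

Derivation:
Cofactor C_00 = -5
Entry delta = 6 - 1 = 5
Det delta = entry_delta * cofactor = 5 * -5 = -25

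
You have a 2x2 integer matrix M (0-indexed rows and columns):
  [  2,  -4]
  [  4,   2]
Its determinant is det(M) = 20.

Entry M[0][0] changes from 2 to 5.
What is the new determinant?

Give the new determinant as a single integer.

Answer: 26

Derivation:
det is linear in row 0: changing M[0][0] by delta changes det by delta * cofactor(0,0).
Cofactor C_00 = (-1)^(0+0) * minor(0,0) = 2
Entry delta = 5 - 2 = 3
Det delta = 3 * 2 = 6
New det = 20 + 6 = 26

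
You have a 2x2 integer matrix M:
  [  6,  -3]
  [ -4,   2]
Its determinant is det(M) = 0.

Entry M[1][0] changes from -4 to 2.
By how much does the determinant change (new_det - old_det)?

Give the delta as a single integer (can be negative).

Cofactor C_10 = 3
Entry delta = 2 - -4 = 6
Det delta = entry_delta * cofactor = 6 * 3 = 18

Answer: 18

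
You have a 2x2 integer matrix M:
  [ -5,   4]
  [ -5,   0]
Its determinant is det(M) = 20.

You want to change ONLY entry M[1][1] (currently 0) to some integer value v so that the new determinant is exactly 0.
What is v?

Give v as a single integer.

det is linear in entry M[1][1]: det = old_det + (v - 0) * C_11
Cofactor C_11 = -5
Want det = 0: 20 + (v - 0) * -5 = 0
  (v - 0) = -20 / -5 = 4
  v = 0 + (4) = 4

Answer: 4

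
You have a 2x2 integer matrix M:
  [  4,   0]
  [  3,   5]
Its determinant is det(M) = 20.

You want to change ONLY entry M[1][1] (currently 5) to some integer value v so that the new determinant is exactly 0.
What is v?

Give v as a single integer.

Answer: 0

Derivation:
det is linear in entry M[1][1]: det = old_det + (v - 5) * C_11
Cofactor C_11 = 4
Want det = 0: 20 + (v - 5) * 4 = 0
  (v - 5) = -20 / 4 = -5
  v = 5 + (-5) = 0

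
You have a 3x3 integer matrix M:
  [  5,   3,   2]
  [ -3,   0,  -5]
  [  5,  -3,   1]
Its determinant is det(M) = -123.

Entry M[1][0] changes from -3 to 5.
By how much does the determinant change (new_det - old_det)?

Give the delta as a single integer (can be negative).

Answer: -72

Derivation:
Cofactor C_10 = -9
Entry delta = 5 - -3 = 8
Det delta = entry_delta * cofactor = 8 * -9 = -72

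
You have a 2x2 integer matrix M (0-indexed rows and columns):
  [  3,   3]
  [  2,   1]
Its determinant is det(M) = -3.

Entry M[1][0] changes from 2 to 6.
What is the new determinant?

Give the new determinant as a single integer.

Answer: -15

Derivation:
det is linear in row 1: changing M[1][0] by delta changes det by delta * cofactor(1,0).
Cofactor C_10 = (-1)^(1+0) * minor(1,0) = -3
Entry delta = 6 - 2 = 4
Det delta = 4 * -3 = -12
New det = -3 + -12 = -15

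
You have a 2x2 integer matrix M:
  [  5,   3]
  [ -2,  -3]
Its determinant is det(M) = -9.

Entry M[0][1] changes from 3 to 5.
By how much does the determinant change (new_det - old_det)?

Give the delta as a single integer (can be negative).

Answer: 4

Derivation:
Cofactor C_01 = 2
Entry delta = 5 - 3 = 2
Det delta = entry_delta * cofactor = 2 * 2 = 4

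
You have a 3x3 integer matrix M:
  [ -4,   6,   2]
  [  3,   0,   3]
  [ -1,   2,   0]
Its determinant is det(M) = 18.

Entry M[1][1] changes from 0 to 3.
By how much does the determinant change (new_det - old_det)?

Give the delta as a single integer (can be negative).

Cofactor C_11 = 2
Entry delta = 3 - 0 = 3
Det delta = entry_delta * cofactor = 3 * 2 = 6

Answer: 6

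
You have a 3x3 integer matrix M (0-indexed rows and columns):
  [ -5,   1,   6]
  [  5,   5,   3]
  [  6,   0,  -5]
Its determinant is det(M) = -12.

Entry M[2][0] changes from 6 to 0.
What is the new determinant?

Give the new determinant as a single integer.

det is linear in row 2: changing M[2][0] by delta changes det by delta * cofactor(2,0).
Cofactor C_20 = (-1)^(2+0) * minor(2,0) = -27
Entry delta = 0 - 6 = -6
Det delta = -6 * -27 = 162
New det = -12 + 162 = 150

Answer: 150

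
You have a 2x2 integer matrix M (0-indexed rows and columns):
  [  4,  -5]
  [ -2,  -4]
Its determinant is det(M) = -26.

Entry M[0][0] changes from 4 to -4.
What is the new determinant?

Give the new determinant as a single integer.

Answer: 6

Derivation:
det is linear in row 0: changing M[0][0] by delta changes det by delta * cofactor(0,0).
Cofactor C_00 = (-1)^(0+0) * minor(0,0) = -4
Entry delta = -4 - 4 = -8
Det delta = -8 * -4 = 32
New det = -26 + 32 = 6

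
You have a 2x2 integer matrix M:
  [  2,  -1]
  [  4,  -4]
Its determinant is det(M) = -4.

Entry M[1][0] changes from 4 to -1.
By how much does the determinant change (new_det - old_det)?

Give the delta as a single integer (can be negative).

Answer: -5

Derivation:
Cofactor C_10 = 1
Entry delta = -1 - 4 = -5
Det delta = entry_delta * cofactor = -5 * 1 = -5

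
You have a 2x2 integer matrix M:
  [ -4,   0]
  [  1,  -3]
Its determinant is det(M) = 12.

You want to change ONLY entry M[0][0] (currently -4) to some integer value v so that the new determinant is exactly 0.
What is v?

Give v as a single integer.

Answer: 0

Derivation:
det is linear in entry M[0][0]: det = old_det + (v - -4) * C_00
Cofactor C_00 = -3
Want det = 0: 12 + (v - -4) * -3 = 0
  (v - -4) = -12 / -3 = 4
  v = -4 + (4) = 0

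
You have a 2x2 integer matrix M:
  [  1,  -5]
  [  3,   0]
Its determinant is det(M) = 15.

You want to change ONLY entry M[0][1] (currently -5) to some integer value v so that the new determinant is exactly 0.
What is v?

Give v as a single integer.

det is linear in entry M[0][1]: det = old_det + (v - -5) * C_01
Cofactor C_01 = -3
Want det = 0: 15 + (v - -5) * -3 = 0
  (v - -5) = -15 / -3 = 5
  v = -5 + (5) = 0

Answer: 0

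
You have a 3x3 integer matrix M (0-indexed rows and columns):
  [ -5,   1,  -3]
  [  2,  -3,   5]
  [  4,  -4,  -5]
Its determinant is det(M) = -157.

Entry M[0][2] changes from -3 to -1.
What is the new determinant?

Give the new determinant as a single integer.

Answer: -149

Derivation:
det is linear in row 0: changing M[0][2] by delta changes det by delta * cofactor(0,2).
Cofactor C_02 = (-1)^(0+2) * minor(0,2) = 4
Entry delta = -1 - -3 = 2
Det delta = 2 * 4 = 8
New det = -157 + 8 = -149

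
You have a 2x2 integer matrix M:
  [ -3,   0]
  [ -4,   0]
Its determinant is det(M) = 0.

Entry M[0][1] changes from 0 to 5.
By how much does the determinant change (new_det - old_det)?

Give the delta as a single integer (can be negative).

Cofactor C_01 = 4
Entry delta = 5 - 0 = 5
Det delta = entry_delta * cofactor = 5 * 4 = 20

Answer: 20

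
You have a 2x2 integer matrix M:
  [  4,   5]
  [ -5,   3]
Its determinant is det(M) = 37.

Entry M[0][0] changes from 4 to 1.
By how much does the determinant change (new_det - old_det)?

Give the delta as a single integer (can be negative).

Answer: -9

Derivation:
Cofactor C_00 = 3
Entry delta = 1 - 4 = -3
Det delta = entry_delta * cofactor = -3 * 3 = -9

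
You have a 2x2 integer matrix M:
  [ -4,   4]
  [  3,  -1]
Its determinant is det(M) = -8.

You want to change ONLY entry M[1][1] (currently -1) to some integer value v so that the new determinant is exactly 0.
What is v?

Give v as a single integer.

Answer: -3

Derivation:
det is linear in entry M[1][1]: det = old_det + (v - -1) * C_11
Cofactor C_11 = -4
Want det = 0: -8 + (v - -1) * -4 = 0
  (v - -1) = 8 / -4 = -2
  v = -1 + (-2) = -3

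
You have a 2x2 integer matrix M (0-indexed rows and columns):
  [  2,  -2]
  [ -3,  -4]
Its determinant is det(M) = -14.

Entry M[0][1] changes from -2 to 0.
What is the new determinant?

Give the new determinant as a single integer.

Answer: -8

Derivation:
det is linear in row 0: changing M[0][1] by delta changes det by delta * cofactor(0,1).
Cofactor C_01 = (-1)^(0+1) * minor(0,1) = 3
Entry delta = 0 - -2 = 2
Det delta = 2 * 3 = 6
New det = -14 + 6 = -8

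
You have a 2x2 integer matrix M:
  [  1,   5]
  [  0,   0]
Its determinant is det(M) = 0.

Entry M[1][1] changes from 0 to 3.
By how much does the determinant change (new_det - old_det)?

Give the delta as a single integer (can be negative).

Cofactor C_11 = 1
Entry delta = 3 - 0 = 3
Det delta = entry_delta * cofactor = 3 * 1 = 3

Answer: 3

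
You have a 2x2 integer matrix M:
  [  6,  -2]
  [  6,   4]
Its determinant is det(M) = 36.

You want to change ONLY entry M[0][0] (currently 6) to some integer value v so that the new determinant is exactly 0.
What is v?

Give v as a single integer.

det is linear in entry M[0][0]: det = old_det + (v - 6) * C_00
Cofactor C_00 = 4
Want det = 0: 36 + (v - 6) * 4 = 0
  (v - 6) = -36 / 4 = -9
  v = 6 + (-9) = -3

Answer: -3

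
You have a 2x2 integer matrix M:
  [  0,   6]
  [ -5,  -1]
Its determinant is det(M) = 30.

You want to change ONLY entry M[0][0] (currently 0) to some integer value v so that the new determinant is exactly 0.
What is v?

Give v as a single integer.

det is linear in entry M[0][0]: det = old_det + (v - 0) * C_00
Cofactor C_00 = -1
Want det = 0: 30 + (v - 0) * -1 = 0
  (v - 0) = -30 / -1 = 30
  v = 0 + (30) = 30

Answer: 30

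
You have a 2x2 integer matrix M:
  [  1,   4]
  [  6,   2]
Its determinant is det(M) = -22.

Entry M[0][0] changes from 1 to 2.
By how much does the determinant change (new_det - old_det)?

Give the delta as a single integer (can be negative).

Answer: 2

Derivation:
Cofactor C_00 = 2
Entry delta = 2 - 1 = 1
Det delta = entry_delta * cofactor = 1 * 2 = 2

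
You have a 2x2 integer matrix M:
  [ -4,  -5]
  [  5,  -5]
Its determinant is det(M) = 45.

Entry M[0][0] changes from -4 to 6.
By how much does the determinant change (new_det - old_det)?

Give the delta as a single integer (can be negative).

Answer: -50

Derivation:
Cofactor C_00 = -5
Entry delta = 6 - -4 = 10
Det delta = entry_delta * cofactor = 10 * -5 = -50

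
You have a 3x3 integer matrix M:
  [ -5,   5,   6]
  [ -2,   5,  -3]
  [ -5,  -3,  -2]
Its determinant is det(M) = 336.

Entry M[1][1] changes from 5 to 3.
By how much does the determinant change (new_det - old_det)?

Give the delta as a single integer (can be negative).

Answer: -80

Derivation:
Cofactor C_11 = 40
Entry delta = 3 - 5 = -2
Det delta = entry_delta * cofactor = -2 * 40 = -80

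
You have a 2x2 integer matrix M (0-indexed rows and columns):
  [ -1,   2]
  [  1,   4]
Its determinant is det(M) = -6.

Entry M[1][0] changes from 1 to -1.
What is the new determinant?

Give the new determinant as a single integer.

Answer: -2

Derivation:
det is linear in row 1: changing M[1][0] by delta changes det by delta * cofactor(1,0).
Cofactor C_10 = (-1)^(1+0) * minor(1,0) = -2
Entry delta = -1 - 1 = -2
Det delta = -2 * -2 = 4
New det = -6 + 4 = -2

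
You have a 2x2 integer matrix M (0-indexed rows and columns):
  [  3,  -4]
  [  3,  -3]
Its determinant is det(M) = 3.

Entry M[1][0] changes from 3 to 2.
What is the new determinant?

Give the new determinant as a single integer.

det is linear in row 1: changing M[1][0] by delta changes det by delta * cofactor(1,0).
Cofactor C_10 = (-1)^(1+0) * minor(1,0) = 4
Entry delta = 2 - 3 = -1
Det delta = -1 * 4 = -4
New det = 3 + -4 = -1

Answer: -1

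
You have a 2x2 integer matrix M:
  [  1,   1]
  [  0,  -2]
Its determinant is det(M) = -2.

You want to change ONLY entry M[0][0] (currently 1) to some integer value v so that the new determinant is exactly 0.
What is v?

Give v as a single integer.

det is linear in entry M[0][0]: det = old_det + (v - 1) * C_00
Cofactor C_00 = -2
Want det = 0: -2 + (v - 1) * -2 = 0
  (v - 1) = 2 / -2 = -1
  v = 1 + (-1) = 0

Answer: 0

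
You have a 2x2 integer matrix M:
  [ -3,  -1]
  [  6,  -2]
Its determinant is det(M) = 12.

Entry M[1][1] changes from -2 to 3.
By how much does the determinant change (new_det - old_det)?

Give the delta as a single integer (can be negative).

Cofactor C_11 = -3
Entry delta = 3 - -2 = 5
Det delta = entry_delta * cofactor = 5 * -3 = -15

Answer: -15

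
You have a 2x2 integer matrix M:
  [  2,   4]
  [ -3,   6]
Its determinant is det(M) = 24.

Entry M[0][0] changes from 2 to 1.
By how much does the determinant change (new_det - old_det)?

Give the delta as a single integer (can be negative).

Cofactor C_00 = 6
Entry delta = 1 - 2 = -1
Det delta = entry_delta * cofactor = -1 * 6 = -6

Answer: -6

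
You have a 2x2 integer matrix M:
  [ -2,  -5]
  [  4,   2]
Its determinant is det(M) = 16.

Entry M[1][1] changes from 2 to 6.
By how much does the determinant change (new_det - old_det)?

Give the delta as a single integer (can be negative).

Cofactor C_11 = -2
Entry delta = 6 - 2 = 4
Det delta = entry_delta * cofactor = 4 * -2 = -8

Answer: -8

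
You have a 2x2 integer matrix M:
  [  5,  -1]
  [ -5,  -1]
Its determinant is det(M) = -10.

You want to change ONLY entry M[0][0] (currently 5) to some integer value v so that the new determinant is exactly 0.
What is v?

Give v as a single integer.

det is linear in entry M[0][0]: det = old_det + (v - 5) * C_00
Cofactor C_00 = -1
Want det = 0: -10 + (v - 5) * -1 = 0
  (v - 5) = 10 / -1 = -10
  v = 5 + (-10) = -5

Answer: -5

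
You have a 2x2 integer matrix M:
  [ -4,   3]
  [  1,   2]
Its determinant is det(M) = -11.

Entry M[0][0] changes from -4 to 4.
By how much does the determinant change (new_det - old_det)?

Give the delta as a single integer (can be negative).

Answer: 16

Derivation:
Cofactor C_00 = 2
Entry delta = 4 - -4 = 8
Det delta = entry_delta * cofactor = 8 * 2 = 16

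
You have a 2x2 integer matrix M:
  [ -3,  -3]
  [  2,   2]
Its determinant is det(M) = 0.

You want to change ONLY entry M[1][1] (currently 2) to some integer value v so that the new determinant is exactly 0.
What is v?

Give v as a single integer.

det is linear in entry M[1][1]: det = old_det + (v - 2) * C_11
Cofactor C_11 = -3
Want det = 0: 0 + (v - 2) * -3 = 0
  (v - 2) = 0 / -3 = 0
  v = 2 + (0) = 2

Answer: 2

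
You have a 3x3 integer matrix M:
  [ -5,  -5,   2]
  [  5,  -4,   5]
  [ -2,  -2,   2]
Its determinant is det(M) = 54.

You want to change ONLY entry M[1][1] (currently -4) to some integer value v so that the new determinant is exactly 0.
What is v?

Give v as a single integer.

det is linear in entry M[1][1]: det = old_det + (v - -4) * C_11
Cofactor C_11 = -6
Want det = 0: 54 + (v - -4) * -6 = 0
  (v - -4) = -54 / -6 = 9
  v = -4 + (9) = 5

Answer: 5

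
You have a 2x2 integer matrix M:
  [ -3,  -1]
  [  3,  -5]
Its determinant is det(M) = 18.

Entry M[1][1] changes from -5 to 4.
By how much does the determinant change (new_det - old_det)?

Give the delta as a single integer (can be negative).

Cofactor C_11 = -3
Entry delta = 4 - -5 = 9
Det delta = entry_delta * cofactor = 9 * -3 = -27

Answer: -27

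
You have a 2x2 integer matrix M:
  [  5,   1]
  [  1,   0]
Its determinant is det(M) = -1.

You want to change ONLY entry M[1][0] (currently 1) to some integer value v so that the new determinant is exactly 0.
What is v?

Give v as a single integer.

det is linear in entry M[1][0]: det = old_det + (v - 1) * C_10
Cofactor C_10 = -1
Want det = 0: -1 + (v - 1) * -1 = 0
  (v - 1) = 1 / -1 = -1
  v = 1 + (-1) = 0

Answer: 0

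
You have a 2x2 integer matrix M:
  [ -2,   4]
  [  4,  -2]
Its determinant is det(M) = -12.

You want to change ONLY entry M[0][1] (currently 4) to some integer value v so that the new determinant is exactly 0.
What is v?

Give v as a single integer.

det is linear in entry M[0][1]: det = old_det + (v - 4) * C_01
Cofactor C_01 = -4
Want det = 0: -12 + (v - 4) * -4 = 0
  (v - 4) = 12 / -4 = -3
  v = 4 + (-3) = 1

Answer: 1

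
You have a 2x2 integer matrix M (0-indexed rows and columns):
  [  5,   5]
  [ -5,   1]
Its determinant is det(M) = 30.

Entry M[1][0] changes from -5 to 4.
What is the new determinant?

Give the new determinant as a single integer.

Answer: -15

Derivation:
det is linear in row 1: changing M[1][0] by delta changes det by delta * cofactor(1,0).
Cofactor C_10 = (-1)^(1+0) * minor(1,0) = -5
Entry delta = 4 - -5 = 9
Det delta = 9 * -5 = -45
New det = 30 + -45 = -15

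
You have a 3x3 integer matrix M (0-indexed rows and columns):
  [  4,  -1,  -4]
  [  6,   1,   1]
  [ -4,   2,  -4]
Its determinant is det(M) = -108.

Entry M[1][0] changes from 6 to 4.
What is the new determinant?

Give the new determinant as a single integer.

det is linear in row 1: changing M[1][0] by delta changes det by delta * cofactor(1,0).
Cofactor C_10 = (-1)^(1+0) * minor(1,0) = -12
Entry delta = 4 - 6 = -2
Det delta = -2 * -12 = 24
New det = -108 + 24 = -84

Answer: -84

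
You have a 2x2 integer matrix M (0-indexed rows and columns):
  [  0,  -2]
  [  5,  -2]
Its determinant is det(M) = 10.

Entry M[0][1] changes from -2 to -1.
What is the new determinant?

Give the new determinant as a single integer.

Answer: 5

Derivation:
det is linear in row 0: changing M[0][1] by delta changes det by delta * cofactor(0,1).
Cofactor C_01 = (-1)^(0+1) * minor(0,1) = -5
Entry delta = -1 - -2 = 1
Det delta = 1 * -5 = -5
New det = 10 + -5 = 5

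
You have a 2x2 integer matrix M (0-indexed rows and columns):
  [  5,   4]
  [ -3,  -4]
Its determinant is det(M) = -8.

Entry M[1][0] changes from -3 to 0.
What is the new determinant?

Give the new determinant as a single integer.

Answer: -20

Derivation:
det is linear in row 1: changing M[1][0] by delta changes det by delta * cofactor(1,0).
Cofactor C_10 = (-1)^(1+0) * minor(1,0) = -4
Entry delta = 0 - -3 = 3
Det delta = 3 * -4 = -12
New det = -8 + -12 = -20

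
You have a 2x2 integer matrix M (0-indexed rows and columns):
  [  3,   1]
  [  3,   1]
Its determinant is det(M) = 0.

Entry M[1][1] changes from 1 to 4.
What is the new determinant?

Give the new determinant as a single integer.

det is linear in row 1: changing M[1][1] by delta changes det by delta * cofactor(1,1).
Cofactor C_11 = (-1)^(1+1) * minor(1,1) = 3
Entry delta = 4 - 1 = 3
Det delta = 3 * 3 = 9
New det = 0 + 9 = 9

Answer: 9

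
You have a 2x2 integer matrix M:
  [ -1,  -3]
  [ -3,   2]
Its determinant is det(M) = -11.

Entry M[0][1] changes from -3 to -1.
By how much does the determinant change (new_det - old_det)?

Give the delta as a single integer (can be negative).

Answer: 6

Derivation:
Cofactor C_01 = 3
Entry delta = -1 - -3 = 2
Det delta = entry_delta * cofactor = 2 * 3 = 6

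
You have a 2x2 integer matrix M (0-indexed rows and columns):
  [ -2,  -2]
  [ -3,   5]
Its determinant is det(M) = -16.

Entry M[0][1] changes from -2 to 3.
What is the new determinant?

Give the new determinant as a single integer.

det is linear in row 0: changing M[0][1] by delta changes det by delta * cofactor(0,1).
Cofactor C_01 = (-1)^(0+1) * minor(0,1) = 3
Entry delta = 3 - -2 = 5
Det delta = 5 * 3 = 15
New det = -16 + 15 = -1

Answer: -1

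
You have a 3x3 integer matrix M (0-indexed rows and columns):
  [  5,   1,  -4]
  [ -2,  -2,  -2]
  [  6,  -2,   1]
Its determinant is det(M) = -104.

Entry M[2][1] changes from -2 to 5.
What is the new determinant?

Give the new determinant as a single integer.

det is linear in row 2: changing M[2][1] by delta changes det by delta * cofactor(2,1).
Cofactor C_21 = (-1)^(2+1) * minor(2,1) = 18
Entry delta = 5 - -2 = 7
Det delta = 7 * 18 = 126
New det = -104 + 126 = 22

Answer: 22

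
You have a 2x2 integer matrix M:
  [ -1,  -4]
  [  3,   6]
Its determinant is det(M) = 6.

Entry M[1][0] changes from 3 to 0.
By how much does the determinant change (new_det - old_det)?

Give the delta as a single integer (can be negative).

Answer: -12

Derivation:
Cofactor C_10 = 4
Entry delta = 0 - 3 = -3
Det delta = entry_delta * cofactor = -3 * 4 = -12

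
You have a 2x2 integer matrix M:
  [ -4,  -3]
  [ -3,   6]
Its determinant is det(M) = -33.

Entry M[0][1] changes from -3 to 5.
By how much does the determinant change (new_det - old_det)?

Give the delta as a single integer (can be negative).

Cofactor C_01 = 3
Entry delta = 5 - -3 = 8
Det delta = entry_delta * cofactor = 8 * 3 = 24

Answer: 24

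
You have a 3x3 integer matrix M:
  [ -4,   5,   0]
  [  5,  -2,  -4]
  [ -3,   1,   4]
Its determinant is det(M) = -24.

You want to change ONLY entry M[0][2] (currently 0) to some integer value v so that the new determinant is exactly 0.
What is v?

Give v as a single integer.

Answer: -24

Derivation:
det is linear in entry M[0][2]: det = old_det + (v - 0) * C_02
Cofactor C_02 = -1
Want det = 0: -24 + (v - 0) * -1 = 0
  (v - 0) = 24 / -1 = -24
  v = 0 + (-24) = -24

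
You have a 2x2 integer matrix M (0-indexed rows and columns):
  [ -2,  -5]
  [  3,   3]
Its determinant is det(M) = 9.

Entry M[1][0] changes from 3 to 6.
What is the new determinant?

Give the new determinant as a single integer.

det is linear in row 1: changing M[1][0] by delta changes det by delta * cofactor(1,0).
Cofactor C_10 = (-1)^(1+0) * minor(1,0) = 5
Entry delta = 6 - 3 = 3
Det delta = 3 * 5 = 15
New det = 9 + 15 = 24

Answer: 24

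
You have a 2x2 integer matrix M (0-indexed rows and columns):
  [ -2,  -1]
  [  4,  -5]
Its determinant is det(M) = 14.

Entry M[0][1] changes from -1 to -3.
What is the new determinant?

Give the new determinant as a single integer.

Answer: 22

Derivation:
det is linear in row 0: changing M[0][1] by delta changes det by delta * cofactor(0,1).
Cofactor C_01 = (-1)^(0+1) * minor(0,1) = -4
Entry delta = -3 - -1 = -2
Det delta = -2 * -4 = 8
New det = 14 + 8 = 22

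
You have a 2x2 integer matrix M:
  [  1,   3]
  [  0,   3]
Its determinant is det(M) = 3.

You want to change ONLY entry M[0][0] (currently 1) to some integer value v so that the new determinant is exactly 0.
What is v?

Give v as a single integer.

Answer: 0

Derivation:
det is linear in entry M[0][0]: det = old_det + (v - 1) * C_00
Cofactor C_00 = 3
Want det = 0: 3 + (v - 1) * 3 = 0
  (v - 1) = -3 / 3 = -1
  v = 1 + (-1) = 0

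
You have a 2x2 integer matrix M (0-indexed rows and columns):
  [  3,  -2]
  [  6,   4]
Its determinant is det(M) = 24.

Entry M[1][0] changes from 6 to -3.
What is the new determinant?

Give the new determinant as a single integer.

det is linear in row 1: changing M[1][0] by delta changes det by delta * cofactor(1,0).
Cofactor C_10 = (-1)^(1+0) * minor(1,0) = 2
Entry delta = -3 - 6 = -9
Det delta = -9 * 2 = -18
New det = 24 + -18 = 6

Answer: 6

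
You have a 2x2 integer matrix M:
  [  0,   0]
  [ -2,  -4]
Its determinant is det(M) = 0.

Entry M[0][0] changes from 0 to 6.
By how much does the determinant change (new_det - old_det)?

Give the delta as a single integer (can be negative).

Answer: -24

Derivation:
Cofactor C_00 = -4
Entry delta = 6 - 0 = 6
Det delta = entry_delta * cofactor = 6 * -4 = -24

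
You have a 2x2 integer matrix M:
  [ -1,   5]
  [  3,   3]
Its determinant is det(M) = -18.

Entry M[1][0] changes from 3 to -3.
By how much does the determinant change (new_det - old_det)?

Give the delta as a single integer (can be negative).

Cofactor C_10 = -5
Entry delta = -3 - 3 = -6
Det delta = entry_delta * cofactor = -6 * -5 = 30

Answer: 30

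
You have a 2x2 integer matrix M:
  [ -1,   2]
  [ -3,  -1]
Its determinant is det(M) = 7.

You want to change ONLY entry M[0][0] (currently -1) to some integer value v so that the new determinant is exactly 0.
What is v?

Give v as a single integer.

Answer: 6

Derivation:
det is linear in entry M[0][0]: det = old_det + (v - -1) * C_00
Cofactor C_00 = -1
Want det = 0: 7 + (v - -1) * -1 = 0
  (v - -1) = -7 / -1 = 7
  v = -1 + (7) = 6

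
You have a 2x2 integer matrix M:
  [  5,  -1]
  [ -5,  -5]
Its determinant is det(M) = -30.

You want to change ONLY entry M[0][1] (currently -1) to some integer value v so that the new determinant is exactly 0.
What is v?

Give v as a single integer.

det is linear in entry M[0][1]: det = old_det + (v - -1) * C_01
Cofactor C_01 = 5
Want det = 0: -30 + (v - -1) * 5 = 0
  (v - -1) = 30 / 5 = 6
  v = -1 + (6) = 5

Answer: 5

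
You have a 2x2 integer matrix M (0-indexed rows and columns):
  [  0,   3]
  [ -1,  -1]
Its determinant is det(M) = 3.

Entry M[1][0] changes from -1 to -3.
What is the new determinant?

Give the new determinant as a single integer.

det is linear in row 1: changing M[1][0] by delta changes det by delta * cofactor(1,0).
Cofactor C_10 = (-1)^(1+0) * minor(1,0) = -3
Entry delta = -3 - -1 = -2
Det delta = -2 * -3 = 6
New det = 3 + 6 = 9

Answer: 9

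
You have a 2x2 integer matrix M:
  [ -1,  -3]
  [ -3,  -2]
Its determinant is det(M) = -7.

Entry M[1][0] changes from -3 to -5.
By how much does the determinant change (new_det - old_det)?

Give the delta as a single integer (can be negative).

Answer: -6

Derivation:
Cofactor C_10 = 3
Entry delta = -5 - -3 = -2
Det delta = entry_delta * cofactor = -2 * 3 = -6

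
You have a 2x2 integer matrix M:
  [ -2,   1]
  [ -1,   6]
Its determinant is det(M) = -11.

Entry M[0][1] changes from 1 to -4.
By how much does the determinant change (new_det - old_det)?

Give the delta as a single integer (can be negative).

Answer: -5

Derivation:
Cofactor C_01 = 1
Entry delta = -4 - 1 = -5
Det delta = entry_delta * cofactor = -5 * 1 = -5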